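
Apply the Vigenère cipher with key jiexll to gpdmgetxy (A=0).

Repeat the key across the message: jiexlljie
g(6)+j(9): 15 → p
p(15)+i(8): 23 → x
d(3)+e(4): 7 → h
m(12)+x(23): 35≡9 → j
g(6)+l(11): 17 → r
e(4)+l(11): 15 → p
t(19)+j(9): 28≡2 → c
x(23)+i(8): 31≡5 → f
y(24)+e(4): 28≡2 → c

pxhjrpcfc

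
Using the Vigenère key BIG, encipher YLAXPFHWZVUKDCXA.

ZTGYXLIEFWCQEKDB

Repeat the key across the message: BIGBIGBIGBIGBIGB
Y(24)+B(1): 25 → Z
L(11)+I(8): 19 → T
A(0)+G(6): 6 → G
X(23)+B(1): 24 → Y
P(15)+I(8): 23 → X
F(5)+G(6): 11 → L
H(7)+B(1): 8 → I
W(22)+I(8): 30≡4 → E
Z(25)+G(6): 31≡5 → F
V(21)+B(1): 22 → W
U(20)+I(8): 28≡2 → C
K(10)+G(6): 16 → Q
D(3)+B(1): 4 → E
C(2)+I(8): 10 → K
X(23)+G(6): 29≡3 → D
A(0)+B(1): 1 → B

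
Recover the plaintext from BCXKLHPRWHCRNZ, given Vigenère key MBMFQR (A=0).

PBLFVQDQKCMABY

Repeat the key across the ciphertext: MBMFQRMBMFQRMB
B(1)−M(12): -11≡15 → P
C(2)−B(1): 1 → B
X(23)−M(12): 11 → L
K(10)−F(5): 5 → F
L(11)−Q(16): -5≡21 → V
H(7)−R(17): -10≡16 → Q
P(15)−M(12): 3 → D
R(17)−B(1): 16 → Q
W(22)−M(12): 10 → K
H(7)−F(5): 2 → C
C(2)−Q(16): -14≡12 → M
R(17)−R(17): 0 → A
N(13)−M(12): 1 → B
Z(25)−B(1): 24 → Y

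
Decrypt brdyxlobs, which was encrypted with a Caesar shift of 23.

b(1): 1−23=-22≡4 → e
r(17): 17−23=-6≡20 → u
d(3): 3−23=-20≡6 → g
y(24): 24−23=1 → b
x(23): 23−23=0 → a
l(11): 11−23=-12≡14 → o
o(14): 14−23=-9≡17 → r
b(1): 1−23=-22≡4 → e
s(18): 18−23=-5≡21 → v

eugbaorev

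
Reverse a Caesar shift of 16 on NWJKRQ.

N(13): 13−16=-3≡23 → X
W(22): 22−16=6 → G
J(9): 9−16=-7≡19 → T
K(10): 10−16=-6≡20 → U
R(17): 17−16=1 → B
Q(16): 16−16=0 → A

XGTUBA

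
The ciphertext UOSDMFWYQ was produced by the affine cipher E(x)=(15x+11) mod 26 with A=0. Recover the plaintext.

The inverse of 15 mod 26 is 7, since 15·7=105≡1. Apply D(y)=7·(y−11) mod 26:
U(20): 7·(20−11)=63≡11 → L
O(14): 7·(14−11)=21 → V
S(18): 7·(18−11)=49≡23 → X
D(3): 7·(3−11)=-56≡22 → W
M(12): 7·(12−11)=7 → H
F(5): 7·(5−11)=-42≡10 → K
W(22): 7·(22−11)=77≡25 → Z
Y(24): 7·(24−11)=91≡13 → N
Q(16): 7·(16−11)=35≡9 → J

LVXWHKZNJ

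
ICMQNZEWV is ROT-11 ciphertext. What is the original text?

I(8): 8−11=-3≡23 → X
C(2): 2−11=-9≡17 → R
M(12): 12−11=1 → B
Q(16): 16−11=5 → F
N(13): 13−11=2 → C
Z(25): 25−11=14 → O
E(4): 4−11=-7≡19 → T
W(22): 22−11=11 → L
V(21): 21−11=10 → K

XRBFCOTLK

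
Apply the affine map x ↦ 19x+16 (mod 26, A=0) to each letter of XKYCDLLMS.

X(23): 19·23+16=453≡11 → L
K(10): 19·10+16=206≡24 → Y
Y(24): 19·24+16=472≡4 → E
C(2): 19·2+16=54≡2 → C
D(3): 19·3+16=73≡21 → V
L(11): 19·11+16=225≡17 → R
L(11): 19·11+16=225≡17 → R
M(12): 19·12+16=244≡10 → K
S(18): 19·18+16=358≡20 → U

LYECVRRKU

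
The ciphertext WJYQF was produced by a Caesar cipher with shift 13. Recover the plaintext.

JWLDS

W(22): 22−13=9 → J
J(9): 9−13=-4≡22 → W
Y(24): 24−13=11 → L
Q(16): 16−13=3 → D
F(5): 5−13=-8≡18 → S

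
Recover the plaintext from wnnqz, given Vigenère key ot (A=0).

iuzxl

Repeat the key across the ciphertext: ototo
w(22)−o(14): 8 → i
n(13)−t(19): -6≡20 → u
n(13)−o(14): -1≡25 → z
q(16)−t(19): -3≡23 → x
z(25)−o(14): 11 → l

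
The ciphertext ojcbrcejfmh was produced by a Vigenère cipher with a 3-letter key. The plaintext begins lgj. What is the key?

Subtract each crib letter from the matching ciphertext letter (mod 26):
o(14)−l(11)=3 → d
j(9)−g(6)=3 → d
c(2)−j(9)=-7≡19 → t

ddt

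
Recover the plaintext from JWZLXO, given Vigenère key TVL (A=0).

Repeat the key across the ciphertext: TVLTVL
J(9)−T(19): -10≡16 → Q
W(22)−V(21): 1 → B
Z(25)−L(11): 14 → O
L(11)−T(19): -8≡18 → S
X(23)−V(21): 2 → C
O(14)−L(11): 3 → D

QBOSCD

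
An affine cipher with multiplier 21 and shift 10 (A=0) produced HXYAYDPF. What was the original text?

The inverse of 21 mod 26 is 5, since 21·5=105≡1. Apply D(y)=5·(y−10) mod 26:
H(7): 5·(7−10)=-15≡11 → L
X(23): 5·(23−10)=65≡13 → N
Y(24): 5·(24−10)=70≡18 → S
A(0): 5·(0−10)=-50≡2 → C
Y(24): 5·(24−10)=70≡18 → S
D(3): 5·(3−10)=-35≡17 → R
P(15): 5·(15−10)=25 → Z
F(5): 5·(5−10)=-25≡1 → B

LNSCSRZB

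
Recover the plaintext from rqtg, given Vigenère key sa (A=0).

zqbg

Repeat the key across the ciphertext: sasa
r(17)−s(18): -1≡25 → z
q(16)−a(0): 16 → q
t(19)−s(18): 1 → b
g(6)−a(0): 6 → g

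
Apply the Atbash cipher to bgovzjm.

b(1) → y(24)
g(6) → t(19)
o(14) → l(11)
v(21) → e(4)
z(25) → a(0)
j(9) → q(16)
m(12) → n(13)

ytleaqn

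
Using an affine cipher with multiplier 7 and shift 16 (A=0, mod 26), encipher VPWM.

HROW

V(21): 7·21+16=163≡7 → H
P(15): 7·15+16=121≡17 → R
W(22): 7·22+16=170≡14 → O
M(12): 7·12+16=100≡22 → W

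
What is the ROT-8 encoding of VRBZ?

V(21): 21+8=29≡3 → D
R(17): 17+8=25 → Z
B(1): 1+8=9 → J
Z(25): 25+8=33≡7 → H

DZJH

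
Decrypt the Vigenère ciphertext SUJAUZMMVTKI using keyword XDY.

Repeat the key across the ciphertext: XDYXDYXDYXDY
S(18)−X(23): -5≡21 → V
U(20)−D(3): 17 → R
J(9)−Y(24): -15≡11 → L
A(0)−X(23): -23≡3 → D
U(20)−D(3): 17 → R
Z(25)−Y(24): 1 → B
M(12)−X(23): -11≡15 → P
M(12)−D(3): 9 → J
V(21)−Y(24): -3≡23 → X
T(19)−X(23): -4≡22 → W
K(10)−D(3): 7 → H
I(8)−Y(24): -16≡10 → K

VRLDRBPJXWHK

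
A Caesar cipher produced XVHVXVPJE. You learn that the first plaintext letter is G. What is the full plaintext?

From the crib: X(23)−G(6)=17, so the shift is 17.
Subtract 17 from each ciphertext letter:
X(23): 23−17=6 → G
V(21): 21−17=4 → E
H(7): 7−17=-10≡16 → Q
V(21): 21−17=4 → E
X(23): 23−17=6 → G
V(21): 21−17=4 → E
P(15): 15−17=-2≡24 → Y
J(9): 9−17=-8≡18 → S
E(4): 4−17=-13≡13 → N

GEQEGEYSN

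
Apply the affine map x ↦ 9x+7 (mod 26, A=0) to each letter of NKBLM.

UTQCL

N(13): 9·13+7=124≡20 → U
K(10): 9·10+7=97≡19 → T
B(1): 9·1+7=16 → Q
L(11): 9·11+7=106≡2 → C
M(12): 9·12+7=115≡11 → L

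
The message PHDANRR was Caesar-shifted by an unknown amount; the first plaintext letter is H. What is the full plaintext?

From the crib: P(15)−H(7)=8, so the shift is 8.
Subtract 8 from each ciphertext letter:
P(15): 15−8=7 → H
H(7): 7−8=-1≡25 → Z
D(3): 3−8=-5≡21 → V
A(0): 0−8=-8≡18 → S
N(13): 13−8=5 → F
R(17): 17−8=9 → J
R(17): 17−8=9 → J

HZVSFJJ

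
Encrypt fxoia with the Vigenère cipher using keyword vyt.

Repeat the key across the message: vytvy
f(5)+v(21): 26≡0 → a
x(23)+y(24): 47≡21 → v
o(14)+t(19): 33≡7 → h
i(8)+v(21): 29≡3 → d
a(0)+y(24): 24 → y

avhdy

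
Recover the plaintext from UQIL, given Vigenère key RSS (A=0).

Repeat the key across the ciphertext: RSSR
U(20)−R(17): 3 → D
Q(16)−S(18): -2≡24 → Y
I(8)−S(18): -10≡16 → Q
L(11)−R(17): -6≡20 → U

DYQU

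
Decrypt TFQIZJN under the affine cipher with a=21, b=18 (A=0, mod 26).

The inverse of 21 mod 26 is 5, since 21·5=105≡1. Apply D(y)=5·(y−18) mod 26:
T(19): 5·(19−18)=5 → F
F(5): 5·(5−18)=-65≡13 → N
Q(16): 5·(16−18)=-10≡16 → Q
I(8): 5·(8−18)=-50≡2 → C
Z(25): 5·(25−18)=35≡9 → J
J(9): 5·(9−18)=-45≡7 → H
N(13): 5·(13−18)=-25≡1 → B

FNQCJHB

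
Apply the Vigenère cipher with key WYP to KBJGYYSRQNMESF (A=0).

GZYCWNOPFJKTOD

Repeat the key across the message: WYPWYPWYPWYPWY
K(10)+W(22): 32≡6 → G
B(1)+Y(24): 25 → Z
J(9)+P(15): 24 → Y
G(6)+W(22): 28≡2 → C
Y(24)+Y(24): 48≡22 → W
Y(24)+P(15): 39≡13 → N
S(18)+W(22): 40≡14 → O
R(17)+Y(24): 41≡15 → P
Q(16)+P(15): 31≡5 → F
N(13)+W(22): 35≡9 → J
M(12)+Y(24): 36≡10 → K
E(4)+P(15): 19 → T
S(18)+W(22): 40≡14 → O
F(5)+Y(24): 29≡3 → D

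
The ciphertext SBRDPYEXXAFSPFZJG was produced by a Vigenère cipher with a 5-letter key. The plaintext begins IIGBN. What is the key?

Subtract each crib letter from the matching ciphertext letter (mod 26):
S(18)−I(8)=10 → K
B(1)−I(8)=-7≡19 → T
R(17)−G(6)=11 → L
D(3)−B(1)=2 → C
P(15)−N(13)=2 → C

KTLCC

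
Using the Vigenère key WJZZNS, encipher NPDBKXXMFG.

Repeat the key across the message: WJZZNSWJZZ
N(13)+W(22): 35≡9 → J
P(15)+J(9): 24 → Y
D(3)+Z(25): 28≡2 → C
B(1)+Z(25): 26≡0 → A
K(10)+N(13): 23 → X
X(23)+S(18): 41≡15 → P
X(23)+W(22): 45≡19 → T
M(12)+J(9): 21 → V
F(5)+Z(25): 30≡4 → E
G(6)+Z(25): 31≡5 → F

JYCAXPTVEF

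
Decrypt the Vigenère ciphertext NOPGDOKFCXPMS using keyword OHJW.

ZHGKPHBJOQGQE

Repeat the key across the ciphertext: OHJWOHJWOHJWO
N(13)−O(14): -1≡25 → Z
O(14)−H(7): 7 → H
P(15)−J(9): 6 → G
G(6)−W(22): -16≡10 → K
D(3)−O(14): -11≡15 → P
O(14)−H(7): 7 → H
K(10)−J(9): 1 → B
F(5)−W(22): -17≡9 → J
C(2)−O(14): -12≡14 → O
X(23)−H(7): 16 → Q
P(15)−J(9): 6 → G
M(12)−W(22): -10≡16 → Q
S(18)−O(14): 4 → E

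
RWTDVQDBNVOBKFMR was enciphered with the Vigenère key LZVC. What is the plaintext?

GXYBKRIZCWTZZGRP

Repeat the key across the ciphertext: LZVCLZVCLZVCLZVC
R(17)−L(11): 6 → G
W(22)−Z(25): -3≡23 → X
T(19)−V(21): -2≡24 → Y
D(3)−C(2): 1 → B
V(21)−L(11): 10 → K
Q(16)−Z(25): -9≡17 → R
D(3)−V(21): -18≡8 → I
B(1)−C(2): -1≡25 → Z
N(13)−L(11): 2 → C
V(21)−Z(25): -4≡22 → W
O(14)−V(21): -7≡19 → T
B(1)−C(2): -1≡25 → Z
K(10)−L(11): -1≡25 → Z
F(5)−Z(25): -20≡6 → G
M(12)−V(21): -9≡17 → R
R(17)−C(2): 15 → P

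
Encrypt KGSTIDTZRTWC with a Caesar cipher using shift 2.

MIUVKFVBTVYE

K(10): 10+2=12 → M
G(6): 6+2=8 → I
S(18): 18+2=20 → U
T(19): 19+2=21 → V
I(8): 8+2=10 → K
D(3): 3+2=5 → F
T(19): 19+2=21 → V
Z(25): 25+2=27≡1 → B
R(17): 17+2=19 → T
T(19): 19+2=21 → V
W(22): 22+2=24 → Y
C(2): 2+2=4 → E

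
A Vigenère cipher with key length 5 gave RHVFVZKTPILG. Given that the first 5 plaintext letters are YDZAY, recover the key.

Subtract each crib letter from the matching ciphertext letter (mod 26):
R(17)−Y(24)=-7≡19 → T
H(7)−D(3)=4 → E
V(21)−Z(25)=-4≡22 → W
F(5)−A(0)=5 → F
V(21)−Y(24)=-3≡23 → X

TEWFX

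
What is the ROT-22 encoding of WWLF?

W(22): 22+22=44≡18 → S
W(22): 22+22=44≡18 → S
L(11): 11+22=33≡7 → H
F(5): 5+22=27≡1 → B

SSHB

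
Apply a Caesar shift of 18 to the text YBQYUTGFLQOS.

QTIQMLYXDIGK

Y(24): 24+18=42≡16 → Q
B(1): 1+18=19 → T
Q(16): 16+18=34≡8 → I
Y(24): 24+18=42≡16 → Q
U(20): 20+18=38≡12 → M
T(19): 19+18=37≡11 → L
G(6): 6+18=24 → Y
F(5): 5+18=23 → X
L(11): 11+18=29≡3 → D
Q(16): 16+18=34≡8 → I
O(14): 14+18=32≡6 → G
S(18): 18+18=36≡10 → K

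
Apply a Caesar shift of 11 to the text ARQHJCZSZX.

LCBSUNKDKI

A(0): 0+11=11 → L
R(17): 17+11=28≡2 → C
Q(16): 16+11=27≡1 → B
H(7): 7+11=18 → S
J(9): 9+11=20 → U
C(2): 2+11=13 → N
Z(25): 25+11=36≡10 → K
S(18): 18+11=29≡3 → D
Z(25): 25+11=36≡10 → K
X(23): 23+11=34≡8 → I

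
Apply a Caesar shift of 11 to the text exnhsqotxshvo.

piysdbzeidsgz

e(4): 4+11=15 → p
x(23): 23+11=34≡8 → i
n(13): 13+11=24 → y
h(7): 7+11=18 → s
s(18): 18+11=29≡3 → d
q(16): 16+11=27≡1 → b
o(14): 14+11=25 → z
t(19): 19+11=30≡4 → e
x(23): 23+11=34≡8 → i
s(18): 18+11=29≡3 → d
h(7): 7+11=18 → s
v(21): 21+11=32≡6 → g
o(14): 14+11=25 → z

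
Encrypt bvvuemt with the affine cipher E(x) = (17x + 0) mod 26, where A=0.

b(1): 17·1+0=17 → r
v(21): 17·21+0=357≡19 → t
v(21): 17·21+0=357≡19 → t
u(20): 17·20+0=340≡2 → c
e(4): 17·4+0=68≡16 → q
m(12): 17·12+0=204≡22 → w
t(19): 17·19+0=323≡11 → l

rttcqwl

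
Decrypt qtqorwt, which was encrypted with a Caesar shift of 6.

knkilqn

q(16): 16−6=10 → k
t(19): 19−6=13 → n
q(16): 16−6=10 → k
o(14): 14−6=8 → i
r(17): 17−6=11 → l
w(22): 22−6=16 → q
t(19): 19−6=13 → n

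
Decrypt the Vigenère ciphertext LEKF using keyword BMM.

KSYE

Repeat the key across the ciphertext: BMMB
L(11)−B(1): 10 → K
E(4)−M(12): -8≡18 → S
K(10)−M(12): -2≡24 → Y
F(5)−B(1): 4 → E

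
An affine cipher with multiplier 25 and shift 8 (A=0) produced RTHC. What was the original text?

The inverse of 25 mod 26 is 25, since 25·25=625≡1. Apply D(y)=25·(y−8) mod 26:
R(17): 25·(17−8)=225≡17 → R
T(19): 25·(19−8)=275≡15 → P
H(7): 25·(7−8)=-25≡1 → B
C(2): 25·(2−8)=-150≡6 → G

RPBG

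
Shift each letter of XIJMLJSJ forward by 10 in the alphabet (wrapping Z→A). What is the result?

X(23): 23+10=33≡7 → H
I(8): 8+10=18 → S
J(9): 9+10=19 → T
M(12): 12+10=22 → W
L(11): 11+10=21 → V
J(9): 9+10=19 → T
S(18): 18+10=28≡2 → C
J(9): 9+10=19 → T

HSTWVTCT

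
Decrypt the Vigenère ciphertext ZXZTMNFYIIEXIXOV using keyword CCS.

Repeat the key across the ciphertext: CCSCCSCCSCCSCCSC
Z(25)−C(2): 23 → X
X(23)−C(2): 21 → V
Z(25)−S(18): 7 → H
T(19)−C(2): 17 → R
M(12)−C(2): 10 → K
N(13)−S(18): -5≡21 → V
F(5)−C(2): 3 → D
Y(24)−C(2): 22 → W
I(8)−S(18): -10≡16 → Q
I(8)−C(2): 6 → G
E(4)−C(2): 2 → C
X(23)−S(18): 5 → F
I(8)−C(2): 6 → G
X(23)−C(2): 21 → V
O(14)−S(18): -4≡22 → W
V(21)−C(2): 19 → T

XVHRKVDWQGCFGVWT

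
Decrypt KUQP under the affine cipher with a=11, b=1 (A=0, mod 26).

PXZG

The inverse of 11 mod 26 is 19, since 11·19=209≡1. Apply D(y)=19·(y−1) mod 26:
K(10): 19·(10−1)=171≡15 → P
U(20): 19·(20−1)=361≡23 → X
Q(16): 19·(16−1)=285≡25 → Z
P(15): 19·(15−1)=266≡6 → G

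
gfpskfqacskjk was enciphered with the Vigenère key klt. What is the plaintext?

Repeat the key across the ciphertext: kltkltkltkltk
g(6)−k(10): -4≡22 → w
f(5)−l(11): -6≡20 → u
p(15)−t(19): -4≡22 → w
s(18)−k(10): 8 → i
k(10)−l(11): -1≡25 → z
f(5)−t(19): -14≡12 → m
q(16)−k(10): 6 → g
a(0)−l(11): -11≡15 → p
c(2)−t(19): -17≡9 → j
s(18)−k(10): 8 → i
k(10)−l(11): -1≡25 → z
j(9)−t(19): -10≡16 → q
k(10)−k(10): 0 → a

wuwizmgpjizqa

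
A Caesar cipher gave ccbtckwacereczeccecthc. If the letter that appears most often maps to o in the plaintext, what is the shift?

The most frequent ciphertext letter is c (appears 9 times).
c is position 2; o is position 14.
Shift = -12≡14.

14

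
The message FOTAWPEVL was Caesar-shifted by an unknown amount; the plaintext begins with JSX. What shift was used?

22

From the crib: F(5)−J(9)=-4≡22, so the shift is 22.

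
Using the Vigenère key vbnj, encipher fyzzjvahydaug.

azmiewnqtendb

Repeat the key across the message: vbnjvbnjvbnjv
f(5)+v(21): 26≡0 → a
y(24)+b(1): 25 → z
z(25)+n(13): 38≡12 → m
z(25)+j(9): 34≡8 → i
j(9)+v(21): 30≡4 → e
v(21)+b(1): 22 → w
a(0)+n(13): 13 → n
h(7)+j(9): 16 → q
y(24)+v(21): 45≡19 → t
d(3)+b(1): 4 → e
a(0)+n(13): 13 → n
u(20)+j(9): 29≡3 → d
g(6)+v(21): 27≡1 → b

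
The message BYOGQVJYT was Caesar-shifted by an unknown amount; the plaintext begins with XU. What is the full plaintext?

XUKCMRFUP

From the crib: B(1)−X(23)=-22≡4, so the shift is 4.
Subtract 4 from each ciphertext letter:
B(1): 1−4=-3≡23 → X
Y(24): 24−4=20 → U
O(14): 14−4=10 → K
G(6): 6−4=2 → C
Q(16): 16−4=12 → M
V(21): 21−4=17 → R
J(9): 9−4=5 → F
Y(24): 24−4=20 → U
T(19): 19−4=15 → P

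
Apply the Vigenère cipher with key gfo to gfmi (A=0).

Repeat the key across the message: gfog
g(6)+g(6): 12 → m
f(5)+f(5): 10 → k
m(12)+o(14): 26≡0 → a
i(8)+g(6): 14 → o

mkao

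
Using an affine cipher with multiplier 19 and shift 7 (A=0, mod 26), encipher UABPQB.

XHAGZA

U(20): 19·20+7=387≡23 → X
A(0): 19·0+7=7 → H
B(1): 19·1+7=26≡0 → A
P(15): 19·15+7=292≡6 → G
Q(16): 19·16+7=311≡25 → Z
B(1): 19·1+7=26≡0 → A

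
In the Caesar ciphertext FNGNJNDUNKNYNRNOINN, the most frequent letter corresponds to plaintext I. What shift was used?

5

The most frequent ciphertext letter is N (appears 9 times).
N is position 13; I is position 8.
Shift = 5.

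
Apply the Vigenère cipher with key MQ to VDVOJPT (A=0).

HTHEVFF

Repeat the key across the message: MQMQMQM
V(21)+M(12): 33≡7 → H
D(3)+Q(16): 19 → T
V(21)+M(12): 33≡7 → H
O(14)+Q(16): 30≡4 → E
J(9)+M(12): 21 → V
P(15)+Q(16): 31≡5 → F
T(19)+M(12): 31≡5 → F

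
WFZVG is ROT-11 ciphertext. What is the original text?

W(22): 22−11=11 → L
F(5): 5−11=-6≡20 → U
Z(25): 25−11=14 → O
V(21): 21−11=10 → K
G(6): 6−11=-5≡21 → V

LUOKV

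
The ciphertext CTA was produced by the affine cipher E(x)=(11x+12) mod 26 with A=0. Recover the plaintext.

The inverse of 11 mod 26 is 19, since 11·19=209≡1. Apply D(y)=19·(y−12) mod 26:
C(2): 19·(2−12)=-190≡18 → S
T(19): 19·(19−12)=133≡3 → D
A(0): 19·(0−12)=-228≡6 → G

SDG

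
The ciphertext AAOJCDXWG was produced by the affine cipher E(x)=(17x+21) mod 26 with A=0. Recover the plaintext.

The inverse of 17 mod 26 is 23, since 17·23=391≡1. Apply D(y)=23·(y−21) mod 26:
A(0): 23·(0−21)=-483≡11 → L
A(0): 23·(0−21)=-483≡11 → L
O(14): 23·(14−21)=-161≡21 → V
J(9): 23·(9−21)=-276≡10 → K
C(2): 23·(2−21)=-437≡5 → F
D(3): 23·(3−21)=-414≡2 → C
X(23): 23·(23−21)=46≡20 → U
W(22): 23·(22−21)=23 → X
G(6): 23·(6−21)=-345≡19 → T

LLVKFCUXT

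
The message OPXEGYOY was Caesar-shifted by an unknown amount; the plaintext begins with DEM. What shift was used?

11

From the crib: O(14)−D(3)=11, so the shift is 11.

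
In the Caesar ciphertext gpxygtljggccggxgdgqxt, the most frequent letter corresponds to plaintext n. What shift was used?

19

The most frequent ciphertext letter is g (appears 8 times).
g is position 6; n is position 13.
Shift = -7≡19.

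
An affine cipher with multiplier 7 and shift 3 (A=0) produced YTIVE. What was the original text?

DGXKP

The inverse of 7 mod 26 is 15, since 7·15=105≡1. Apply D(y)=15·(y−3) mod 26:
Y(24): 15·(24−3)=315≡3 → D
T(19): 15·(19−3)=240≡6 → G
I(8): 15·(8−3)=75≡23 → X
V(21): 15·(21−3)=270≡10 → K
E(4): 15·(4−3)=15 → P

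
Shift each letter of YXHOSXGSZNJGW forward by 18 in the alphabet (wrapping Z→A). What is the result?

Y(24): 24+18=42≡16 → Q
X(23): 23+18=41≡15 → P
H(7): 7+18=25 → Z
O(14): 14+18=32≡6 → G
S(18): 18+18=36≡10 → K
X(23): 23+18=41≡15 → P
G(6): 6+18=24 → Y
S(18): 18+18=36≡10 → K
Z(25): 25+18=43≡17 → R
N(13): 13+18=31≡5 → F
J(9): 9+18=27≡1 → B
G(6): 6+18=24 → Y
W(22): 22+18=40≡14 → O

QPZGKPYKRFBYO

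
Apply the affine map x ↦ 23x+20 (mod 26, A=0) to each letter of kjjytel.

k(10): 23·10+20=250≡16 → q
j(9): 23·9+20=227≡19 → t
j(9): 23·9+20=227≡19 → t
y(24): 23·24+20=572≡0 → a
t(19): 23·19+20=457≡15 → p
e(4): 23·4+20=112≡8 → i
l(11): 23·11+20=273≡13 → n

qttapin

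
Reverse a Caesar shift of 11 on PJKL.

P(15): 15−11=4 → E
J(9): 9−11=-2≡24 → Y
K(10): 10−11=-1≡25 → Z
L(11): 11−11=0 → A

EYZA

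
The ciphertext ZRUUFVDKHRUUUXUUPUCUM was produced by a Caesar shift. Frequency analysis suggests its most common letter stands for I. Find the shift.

The most frequent ciphertext letter is U (appears 9 times).
U is position 20; I is position 8.
Shift = 12.

12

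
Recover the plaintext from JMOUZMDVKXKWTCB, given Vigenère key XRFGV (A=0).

Repeat the key across the ciphertext: XRFGVXRFGVXRFGV
J(9)−X(23): -14≡12 → M
M(12)−R(17): -5≡21 → V
O(14)−F(5): 9 → J
U(20)−G(6): 14 → O
Z(25)−V(21): 4 → E
M(12)−X(23): -11≡15 → P
D(3)−R(17): -14≡12 → M
V(21)−F(5): 16 → Q
K(10)−G(6): 4 → E
X(23)−V(21): 2 → C
K(10)−X(23): -13≡13 → N
W(22)−R(17): 5 → F
T(19)−F(5): 14 → O
C(2)−G(6): -4≡22 → W
B(1)−V(21): -20≡6 → G

MVJOEPMQECNFOWG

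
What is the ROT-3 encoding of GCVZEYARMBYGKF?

G(6): 6+3=9 → J
C(2): 2+3=5 → F
V(21): 21+3=24 → Y
Z(25): 25+3=28≡2 → C
E(4): 4+3=7 → H
Y(24): 24+3=27≡1 → B
A(0): 0+3=3 → D
R(17): 17+3=20 → U
M(12): 12+3=15 → P
B(1): 1+3=4 → E
Y(24): 24+3=27≡1 → B
G(6): 6+3=9 → J
K(10): 10+3=13 → N
F(5): 5+3=8 → I

JFYCHBDUPEBJNI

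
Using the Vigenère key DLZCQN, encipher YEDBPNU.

BPCDFAX

Repeat the key across the message: DLZCQND
Y(24)+D(3): 27≡1 → B
E(4)+L(11): 15 → P
D(3)+Z(25): 28≡2 → C
B(1)+C(2): 3 → D
P(15)+Q(16): 31≡5 → F
N(13)+N(13): 26≡0 → A
U(20)+D(3): 23 → X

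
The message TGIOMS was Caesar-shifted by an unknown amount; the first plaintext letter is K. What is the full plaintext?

From the crib: T(19)−K(10)=9, so the shift is 9.
Subtract 9 from each ciphertext letter:
T(19): 19−9=10 → K
G(6): 6−9=-3≡23 → X
I(8): 8−9=-1≡25 → Z
O(14): 14−9=5 → F
M(12): 12−9=3 → D
S(18): 18−9=9 → J

KXZFDJ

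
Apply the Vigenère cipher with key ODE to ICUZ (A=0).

WFYN

Repeat the key across the message: ODEO
I(8)+O(14): 22 → W
C(2)+D(3): 5 → F
U(20)+E(4): 24 → Y
Z(25)+O(14): 39≡13 → N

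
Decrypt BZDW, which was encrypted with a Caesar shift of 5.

WUYR

B(1): 1−5=-4≡22 → W
Z(25): 25−5=20 → U
D(3): 3−5=-2≡24 → Y
W(22): 22−5=17 → R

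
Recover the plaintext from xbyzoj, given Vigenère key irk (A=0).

pkorxz

Repeat the key across the ciphertext: irkirk
x(23)−i(8): 15 → p
b(1)−r(17): -16≡10 → k
y(24)−k(10): 14 → o
z(25)−i(8): 17 → r
o(14)−r(17): -3≡23 → x
j(9)−k(10): -1≡25 → z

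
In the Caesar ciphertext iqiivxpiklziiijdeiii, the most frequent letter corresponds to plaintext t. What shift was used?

The most frequent ciphertext letter is i (appears 10 times).
i is position 8; t is position 19.
Shift = -11≡15.

15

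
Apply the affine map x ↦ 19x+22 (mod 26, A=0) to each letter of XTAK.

X(23): 19·23+22=459≡17 → R
T(19): 19·19+22=383≡19 → T
A(0): 19·0+22=22 → W
K(10): 19·10+22=212≡4 → E

RTWE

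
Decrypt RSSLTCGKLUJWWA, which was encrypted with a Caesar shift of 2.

R(17): 17−2=15 → P
S(18): 18−2=16 → Q
S(18): 18−2=16 → Q
L(11): 11−2=9 → J
T(19): 19−2=17 → R
C(2): 2−2=0 → A
G(6): 6−2=4 → E
K(10): 10−2=8 → I
L(11): 11−2=9 → J
U(20): 20−2=18 → S
J(9): 9−2=7 → H
W(22): 22−2=20 → U
W(22): 22−2=20 → U
A(0): 0−2=-2≡24 → Y

PQQJRAEIJSHUUY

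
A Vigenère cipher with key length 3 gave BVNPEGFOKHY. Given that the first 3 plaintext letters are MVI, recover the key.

PAF

Subtract each crib letter from the matching ciphertext letter (mod 26):
B(1)−M(12)=-11≡15 → P
V(21)−V(21)=0 → A
N(13)−I(8)=5 → F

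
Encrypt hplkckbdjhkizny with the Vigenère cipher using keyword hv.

oksfjfiyqcrdgif

Repeat the key across the message: hvhvhvhvhvhvhvh
h(7)+h(7): 14 → o
p(15)+v(21): 36≡10 → k
l(11)+h(7): 18 → s
k(10)+v(21): 31≡5 → f
c(2)+h(7): 9 → j
k(10)+v(21): 31≡5 → f
b(1)+h(7): 8 → i
d(3)+v(21): 24 → y
j(9)+h(7): 16 → q
h(7)+v(21): 28≡2 → c
k(10)+h(7): 17 → r
i(8)+v(21): 29≡3 → d
z(25)+h(7): 32≡6 → g
n(13)+v(21): 34≡8 → i
y(24)+h(7): 31≡5 → f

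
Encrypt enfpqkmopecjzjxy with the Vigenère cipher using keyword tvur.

xizgjfgfizwaserp

Repeat the key across the message: tvurtvurtvurtvur
e(4)+t(19): 23 → x
n(13)+v(21): 34≡8 → i
f(5)+u(20): 25 → z
p(15)+r(17): 32≡6 → g
q(16)+t(19): 35≡9 → j
k(10)+v(21): 31≡5 → f
m(12)+u(20): 32≡6 → g
o(14)+r(17): 31≡5 → f
p(15)+t(19): 34≡8 → i
e(4)+v(21): 25 → z
c(2)+u(20): 22 → w
j(9)+r(17): 26≡0 → a
z(25)+t(19): 44≡18 → s
j(9)+v(21): 30≡4 → e
x(23)+u(20): 43≡17 → r
y(24)+r(17): 41≡15 → p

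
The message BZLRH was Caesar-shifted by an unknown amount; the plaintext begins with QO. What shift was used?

From the crib: B(1)−Q(16)=-15≡11, so the shift is 11.

11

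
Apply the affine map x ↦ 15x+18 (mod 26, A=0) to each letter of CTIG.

C(2): 15·2+18=48≡22 → W
T(19): 15·19+18=303≡17 → R
I(8): 15·8+18=138≡8 → I
G(6): 15·6+18=108≡4 → E

WRIE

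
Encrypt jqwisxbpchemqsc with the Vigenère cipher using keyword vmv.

ecrdeswbxcqhlex

Repeat the key across the message: vmvvmvvmvvmvvmv
j(9)+v(21): 30≡4 → e
q(16)+m(12): 28≡2 → c
w(22)+v(21): 43≡17 → r
i(8)+v(21): 29≡3 → d
s(18)+m(12): 30≡4 → e
x(23)+v(21): 44≡18 → s
b(1)+v(21): 22 → w
p(15)+m(12): 27≡1 → b
c(2)+v(21): 23 → x
h(7)+v(21): 28≡2 → c
e(4)+m(12): 16 → q
m(12)+v(21): 33≡7 → h
q(16)+v(21): 37≡11 → l
s(18)+m(12): 30≡4 → e
c(2)+v(21): 23 → x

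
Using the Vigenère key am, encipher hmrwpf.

Repeat the key across the message: amamam
h(7)+a(0): 7 → h
m(12)+m(12): 24 → y
r(17)+a(0): 17 → r
w(22)+m(12): 34≡8 → i
p(15)+a(0): 15 → p
f(5)+m(12): 17 → r

hyripr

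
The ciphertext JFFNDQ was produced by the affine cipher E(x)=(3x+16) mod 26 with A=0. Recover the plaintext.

The inverse of 3 mod 26 is 9, since 3·9=27≡1. Apply D(y)=9·(y−16) mod 26:
J(9): 9·(9−16)=-63≡15 → P
F(5): 9·(5−16)=-99≡5 → F
F(5): 9·(5−16)=-99≡5 → F
N(13): 9·(13−16)=-27≡25 → Z
D(3): 9·(3−16)=-117≡13 → N
Q(16): 9·(16−16)=0 → A

PFFZNA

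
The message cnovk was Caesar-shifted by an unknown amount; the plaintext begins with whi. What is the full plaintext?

From the crib: c(2)−w(22)=-20≡6, so the shift is 6.
Subtract 6 from each ciphertext letter:
c(2): 2−6=-4≡22 → w
n(13): 13−6=7 → h
o(14): 14−6=8 → i
v(21): 21−6=15 → p
k(10): 10−6=4 → e

whipe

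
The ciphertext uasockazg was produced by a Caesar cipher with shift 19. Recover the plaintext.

u(20): 20−19=1 → b
a(0): 0−19=-19≡7 → h
s(18): 18−19=-1≡25 → z
o(14): 14−19=-5≡21 → v
c(2): 2−19=-17≡9 → j
k(10): 10−19=-9≡17 → r
a(0): 0−19=-19≡7 → h
z(25): 25−19=6 → g
g(6): 6−19=-13≡13 → n

bhzvjrhgn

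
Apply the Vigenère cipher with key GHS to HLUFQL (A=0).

Repeat the key across the message: GHSGHS
H(7)+G(6): 13 → N
L(11)+H(7): 18 → S
U(20)+S(18): 38≡12 → M
F(5)+G(6): 11 → L
Q(16)+H(7): 23 → X
L(11)+S(18): 29≡3 → D

NSMLXD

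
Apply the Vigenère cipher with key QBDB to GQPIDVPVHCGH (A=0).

WRSJTWSWXDJI

Repeat the key across the message: QBDBQBDBQBDB
G(6)+Q(16): 22 → W
Q(16)+B(1): 17 → R
P(15)+D(3): 18 → S
I(8)+B(1): 9 → J
D(3)+Q(16): 19 → T
V(21)+B(1): 22 → W
P(15)+D(3): 18 → S
V(21)+B(1): 22 → W
H(7)+Q(16): 23 → X
C(2)+B(1): 3 → D
G(6)+D(3): 9 → J
H(7)+B(1): 8 → I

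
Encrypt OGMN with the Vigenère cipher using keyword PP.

Repeat the key across the message: PPPP
O(14)+P(15): 29≡3 → D
G(6)+P(15): 21 → V
M(12)+P(15): 27≡1 → B
N(13)+P(15): 28≡2 → C

DVBC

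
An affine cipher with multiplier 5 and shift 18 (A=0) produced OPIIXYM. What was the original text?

The inverse of 5 mod 26 is 21, since 5·21=105≡1. Apply D(y)=21·(y−18) mod 26:
O(14): 21·(14−18)=-84≡20 → U
P(15): 21·(15−18)=-63≡15 → P
I(8): 21·(8−18)=-210≡24 → Y
I(8): 21·(8−18)=-210≡24 → Y
X(23): 21·(23−18)=105≡1 → B
Y(24): 21·(24−18)=126≡22 → W
M(12): 21·(12−18)=-126≡4 → E

UPYYBWE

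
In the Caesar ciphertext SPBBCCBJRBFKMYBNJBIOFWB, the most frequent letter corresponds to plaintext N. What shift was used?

The most frequent ciphertext letter is B (appears 7 times).
B is position 1; N is position 13.
Shift = -12≡14.

14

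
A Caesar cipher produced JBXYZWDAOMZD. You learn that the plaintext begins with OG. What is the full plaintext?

OGCDEBIFTREI

From the crib: J(9)−O(14)=-5≡21, so the shift is 21.
Subtract 21 from each ciphertext letter:
J(9): 9−21=-12≡14 → O
B(1): 1−21=-20≡6 → G
X(23): 23−21=2 → C
Y(24): 24−21=3 → D
Z(25): 25−21=4 → E
W(22): 22−21=1 → B
D(3): 3−21=-18≡8 → I
A(0): 0−21=-21≡5 → F
O(14): 14−21=-7≡19 → T
M(12): 12−21=-9≡17 → R
Z(25): 25−21=4 → E
D(3): 3−21=-18≡8 → I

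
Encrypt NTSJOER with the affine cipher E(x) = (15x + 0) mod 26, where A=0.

N(13): 15·13+0=195≡13 → N
T(19): 15·19+0=285≡25 → Z
S(18): 15·18+0=270≡10 → K
J(9): 15·9+0=135≡5 → F
O(14): 15·14+0=210≡2 → C
E(4): 15·4+0=60≡8 → I
R(17): 15·17+0=255≡21 → V

NZKFCIV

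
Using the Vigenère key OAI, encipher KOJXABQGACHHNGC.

Repeat the key across the message: OAIOAIOAIOAIOAI
K(10)+O(14): 24 → Y
O(14)+A(0): 14 → O
J(9)+I(8): 17 → R
X(23)+O(14): 37≡11 → L
A(0)+A(0): 0 → A
B(1)+I(8): 9 → J
Q(16)+O(14): 30≡4 → E
G(6)+A(0): 6 → G
A(0)+I(8): 8 → I
C(2)+O(14): 16 → Q
H(7)+A(0): 7 → H
H(7)+I(8): 15 → P
N(13)+O(14): 27≡1 → B
G(6)+A(0): 6 → G
C(2)+I(8): 10 → K

YORLAJEGIQHPBGK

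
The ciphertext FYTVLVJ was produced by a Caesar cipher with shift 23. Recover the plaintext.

F(5): 5−23=-18≡8 → I
Y(24): 24−23=1 → B
T(19): 19−23=-4≡22 → W
V(21): 21−23=-2≡24 → Y
L(11): 11−23=-12≡14 → O
V(21): 21−23=-2≡24 → Y
J(9): 9−23=-14≡12 → M

IBWYOYM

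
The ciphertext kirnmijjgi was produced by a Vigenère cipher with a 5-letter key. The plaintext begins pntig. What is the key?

Subtract each crib letter from the matching ciphertext letter (mod 26):
k(10)−p(15)=-5≡21 → v
i(8)−n(13)=-5≡21 → v
r(17)−t(19)=-2≡24 → y
n(13)−i(8)=5 → f
m(12)−g(6)=6 → g

vvyfg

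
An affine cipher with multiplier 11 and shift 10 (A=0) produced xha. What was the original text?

The inverse of 11 mod 26 is 19, since 11·19=209≡1. Apply D(y)=19·(y−10) mod 26:
x(23): 19·(23−10)=247≡13 → n
h(7): 19·(7−10)=-57≡21 → v
a(0): 19·(0−10)=-190≡18 → s

nvs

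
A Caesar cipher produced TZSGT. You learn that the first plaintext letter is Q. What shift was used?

From the crib: T(19)−Q(16)=3, so the shift is 3.

3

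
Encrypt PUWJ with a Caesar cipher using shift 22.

LQSF

P(15): 15+22=37≡11 → L
U(20): 20+22=42≡16 → Q
W(22): 22+22=44≡18 → S
J(9): 9+22=31≡5 → F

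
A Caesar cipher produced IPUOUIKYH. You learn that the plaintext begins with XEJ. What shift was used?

From the crib: I(8)−X(23)=-15≡11, so the shift is 11.

11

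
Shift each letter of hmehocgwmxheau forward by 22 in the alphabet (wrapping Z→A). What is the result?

diadkycsitdawq

h(7): 7+22=29≡3 → d
m(12): 12+22=34≡8 → i
e(4): 4+22=26≡0 → a
h(7): 7+22=29≡3 → d
o(14): 14+22=36≡10 → k
c(2): 2+22=24 → y
g(6): 6+22=28≡2 → c
w(22): 22+22=44≡18 → s
m(12): 12+22=34≡8 → i
x(23): 23+22=45≡19 → t
h(7): 7+22=29≡3 → d
e(4): 4+22=26≡0 → a
a(0): 0+22=22 → w
u(20): 20+22=42≡16 → q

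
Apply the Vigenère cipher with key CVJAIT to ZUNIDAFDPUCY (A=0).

BPWILTHYYUKR

Repeat the key across the message: CVJAITCVJAIT
Z(25)+C(2): 27≡1 → B
U(20)+V(21): 41≡15 → P
N(13)+J(9): 22 → W
I(8)+A(0): 8 → I
D(3)+I(8): 11 → L
A(0)+T(19): 19 → T
F(5)+C(2): 7 → H
D(3)+V(21): 24 → Y
P(15)+J(9): 24 → Y
U(20)+A(0): 20 → U
C(2)+I(8): 10 → K
Y(24)+T(19): 43≡17 → R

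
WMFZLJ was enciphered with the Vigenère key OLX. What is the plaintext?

IBILAM

Repeat the key across the ciphertext: OLXOLX
W(22)−O(14): 8 → I
M(12)−L(11): 1 → B
F(5)−X(23): -18≡8 → I
Z(25)−O(14): 11 → L
L(11)−L(11): 0 → A
J(9)−X(23): -14≡12 → M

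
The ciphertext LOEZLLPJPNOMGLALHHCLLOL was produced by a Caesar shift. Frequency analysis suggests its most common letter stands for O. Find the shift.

The most frequent ciphertext letter is L (appears 8 times).
L is position 11; O is position 14.
Shift = -3≡23.

23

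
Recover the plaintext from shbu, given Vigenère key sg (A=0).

abjo

Repeat the key across the ciphertext: sgsg
s(18)−s(18): 0 → a
h(7)−g(6): 1 → b
b(1)−s(18): -17≡9 → j
u(20)−g(6): 14 → o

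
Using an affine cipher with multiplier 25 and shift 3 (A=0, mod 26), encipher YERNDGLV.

Y(24): 25·24+3=603≡5 → F
E(4): 25·4+3=103≡25 → Z
R(17): 25·17+3=428≡12 → M
N(13): 25·13+3=328≡16 → Q
D(3): 25·3+3=78≡0 → A
G(6): 25·6+3=153≡23 → X
L(11): 25·11+3=278≡18 → S
V(21): 25·21+3=528≡8 → I

FZMQAXSI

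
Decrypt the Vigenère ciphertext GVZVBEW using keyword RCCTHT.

Repeat the key across the ciphertext: RCCTHTR
G(6)−R(17): -11≡15 → P
V(21)−C(2): 19 → T
Z(25)−C(2): 23 → X
V(21)−T(19): 2 → C
B(1)−H(7): -6≡20 → U
E(4)−T(19): -15≡11 → L
W(22)−R(17): 5 → F

PTXCULF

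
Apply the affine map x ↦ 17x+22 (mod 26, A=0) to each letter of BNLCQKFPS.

NJBEIKDRQ

B(1): 17·1+22=39≡13 → N
N(13): 17·13+22=243≡9 → J
L(11): 17·11+22=209≡1 → B
C(2): 17·2+22=56≡4 → E
Q(16): 17·16+22=294≡8 → I
K(10): 17·10+22=192≡10 → K
F(5): 17·5+22=107≡3 → D
P(15): 17·15+22=277≡17 → R
S(18): 17·18+22=328≡16 → Q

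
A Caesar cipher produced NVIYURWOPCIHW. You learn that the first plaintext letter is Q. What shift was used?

23

From the crib: N(13)−Q(16)=-3≡23, so the shift is 23.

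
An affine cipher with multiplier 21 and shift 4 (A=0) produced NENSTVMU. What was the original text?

The inverse of 21 mod 26 is 5, since 21·5=105≡1. Apply D(y)=5·(y−4) mod 26:
N(13): 5·(13−4)=45≡19 → T
E(4): 5·(4−4)=0 → A
N(13): 5·(13−4)=45≡19 → T
S(18): 5·(18−4)=70≡18 → S
T(19): 5·(19−4)=75≡23 → X
V(21): 5·(21−4)=85≡7 → H
M(12): 5·(12−4)=40≡14 → O
U(20): 5·(20−4)=80≡2 → C

TATSXHOC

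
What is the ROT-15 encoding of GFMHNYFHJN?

VUBWCNUWYC

G(6): 6+15=21 → V
F(5): 5+15=20 → U
M(12): 12+15=27≡1 → B
H(7): 7+15=22 → W
N(13): 13+15=28≡2 → C
Y(24): 24+15=39≡13 → N
F(5): 5+15=20 → U
H(7): 7+15=22 → W
J(9): 9+15=24 → Y
N(13): 13+15=28≡2 → C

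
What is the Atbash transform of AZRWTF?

A(0) → Z(25)
Z(25) → A(0)
R(17) → I(8)
W(22) → D(3)
T(19) → G(6)
F(5) → U(20)

ZAIDGU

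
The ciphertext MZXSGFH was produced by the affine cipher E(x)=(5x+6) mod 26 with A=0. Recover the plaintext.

The inverse of 5 mod 26 is 21, since 5·21=105≡1. Apply D(y)=21·(y−6) mod 26:
M(12): 21·(12−6)=126≡22 → W
Z(25): 21·(25−6)=399≡9 → J
X(23): 21·(23−6)=357≡19 → T
S(18): 21·(18−6)=252≡18 → S
G(6): 21·(6−6)=0 → A
F(5): 21·(5−6)=-21≡5 → F
H(7): 21·(7−6)=21 → V

WJTSAFV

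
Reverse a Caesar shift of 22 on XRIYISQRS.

BVMCMWUVW

X(23): 23−22=1 → B
R(17): 17−22=-5≡21 → V
I(8): 8−22=-14≡12 → M
Y(24): 24−22=2 → C
I(8): 8−22=-14≡12 → M
S(18): 18−22=-4≡22 → W
Q(16): 16−22=-6≡20 → U
R(17): 17−22=-5≡21 → V
S(18): 18−22=-4≡22 → W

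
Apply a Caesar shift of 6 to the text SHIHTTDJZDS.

YNONZZJPFJY

S(18): 18+6=24 → Y
H(7): 7+6=13 → N
I(8): 8+6=14 → O
H(7): 7+6=13 → N
T(19): 19+6=25 → Z
T(19): 19+6=25 → Z
D(3): 3+6=9 → J
J(9): 9+6=15 → P
Z(25): 25+6=31≡5 → F
D(3): 3+6=9 → J
S(18): 18+6=24 → Y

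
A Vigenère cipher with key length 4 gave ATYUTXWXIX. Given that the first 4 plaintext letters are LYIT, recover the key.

PVQB

Subtract each crib letter from the matching ciphertext letter (mod 26):
A(0)−L(11)=-11≡15 → P
T(19)−Y(24)=-5≡21 → V
Y(24)−I(8)=16 → Q
U(20)−T(19)=1 → B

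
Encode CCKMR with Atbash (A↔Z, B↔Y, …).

C(2) → X(23)
C(2) → X(23)
K(10) → P(15)
M(12) → N(13)
R(17) → I(8)

XXPNI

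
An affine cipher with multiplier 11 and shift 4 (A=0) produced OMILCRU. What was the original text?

IWYDONS

The inverse of 11 mod 26 is 19, since 11·19=209≡1. Apply D(y)=19·(y−4) mod 26:
O(14): 19·(14−4)=190≡8 → I
M(12): 19·(12−4)=152≡22 → W
I(8): 19·(8−4)=76≡24 → Y
L(11): 19·(11−4)=133≡3 → D
C(2): 19·(2−4)=-38≡14 → O
R(17): 19·(17−4)=247≡13 → N
U(20): 19·(20−4)=304≡18 → S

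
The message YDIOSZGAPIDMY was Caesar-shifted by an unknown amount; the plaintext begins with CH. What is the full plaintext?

CHMSWDKETMHQC

From the crib: Y(24)−C(2)=22, so the shift is 22.
Subtract 22 from each ciphertext letter:
Y(24): 24−22=2 → C
D(3): 3−22=-19≡7 → H
I(8): 8−22=-14≡12 → M
O(14): 14−22=-8≡18 → S
S(18): 18−22=-4≡22 → W
Z(25): 25−22=3 → D
G(6): 6−22=-16≡10 → K
A(0): 0−22=-22≡4 → E
P(15): 15−22=-7≡19 → T
I(8): 8−22=-14≡12 → M
D(3): 3−22=-19≡7 → H
M(12): 12−22=-10≡16 → Q
Y(24): 24−22=2 → C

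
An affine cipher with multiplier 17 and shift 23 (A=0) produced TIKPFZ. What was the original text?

MTNYCU

The inverse of 17 mod 26 is 23, since 17·23=391≡1. Apply D(y)=23·(y−23) mod 26:
T(19): 23·(19−23)=-92≡12 → M
I(8): 23·(8−23)=-345≡19 → T
K(10): 23·(10−23)=-299≡13 → N
P(15): 23·(15−23)=-184≡24 → Y
F(5): 23·(5−23)=-414≡2 → C
Z(25): 23·(25−23)=46≡20 → U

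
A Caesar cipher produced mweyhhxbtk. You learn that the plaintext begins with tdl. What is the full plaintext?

From the crib: m(12)−t(19)=-7≡19, so the shift is 19.
Subtract 19 from each ciphertext letter:
m(12): 12−19=-7≡19 → t
w(22): 22−19=3 → d
e(4): 4−19=-15≡11 → l
y(24): 24−19=5 → f
h(7): 7−19=-12≡14 → o
h(7): 7−19=-12≡14 → o
x(23): 23−19=4 → e
b(1): 1−19=-18≡8 → i
t(19): 19−19=0 → a
k(10): 10−19=-9≡17 → r

tdlfooeiar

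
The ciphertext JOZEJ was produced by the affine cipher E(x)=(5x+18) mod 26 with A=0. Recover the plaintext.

The inverse of 5 mod 26 is 21, since 5·21=105≡1. Apply D(y)=21·(y−18) mod 26:
J(9): 21·(9−18)=-189≡19 → T
O(14): 21·(14−18)=-84≡20 → U
Z(25): 21·(25−18)=147≡17 → R
E(4): 21·(4−18)=-294≡18 → S
J(9): 21·(9−18)=-189≡19 → T

TURST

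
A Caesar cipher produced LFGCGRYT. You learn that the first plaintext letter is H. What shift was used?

From the crib: L(11)−H(7)=4, so the shift is 4.

4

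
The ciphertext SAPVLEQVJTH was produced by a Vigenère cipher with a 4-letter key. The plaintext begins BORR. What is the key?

Subtract each crib letter from the matching ciphertext letter (mod 26):
S(18)−B(1)=17 → R
A(0)−O(14)=-14≡12 → M
P(15)−R(17)=-2≡24 → Y
V(21)−R(17)=4 → E

RMYE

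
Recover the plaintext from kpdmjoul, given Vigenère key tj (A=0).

rgkdqfbc

Repeat the key across the ciphertext: tjtjtjtj
k(10)−t(19): -9≡17 → r
p(15)−j(9): 6 → g
d(3)−t(19): -16≡10 → k
m(12)−j(9): 3 → d
j(9)−t(19): -10≡16 → q
o(14)−j(9): 5 → f
u(20)−t(19): 1 → b
l(11)−j(9): 2 → c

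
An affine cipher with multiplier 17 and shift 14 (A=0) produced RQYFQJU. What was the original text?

The inverse of 17 mod 26 is 23, since 17·23=391≡1. Apply D(y)=23·(y−14) mod 26:
R(17): 23·(17−14)=69≡17 → R
Q(16): 23·(16−14)=46≡20 → U
Y(24): 23·(24−14)=230≡22 → W
F(5): 23·(5−14)=-207≡1 → B
Q(16): 23·(16−14)=46≡20 → U
J(9): 23·(9−14)=-115≡15 → P
U(20): 23·(20−14)=138≡8 → I

RUWBUPI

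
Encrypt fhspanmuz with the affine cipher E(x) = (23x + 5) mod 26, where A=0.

qkdmfsvxi

f(5): 23·5+5=120≡16 → q
h(7): 23·7+5=166≡10 → k
s(18): 23·18+5=419≡3 → d
p(15): 23·15+5=350≡12 → m
a(0): 23·0+5=5 → f
n(13): 23·13+5=304≡18 → s
m(12): 23·12+5=281≡21 → v
u(20): 23·20+5=465≡23 → x
z(25): 23·25+5=580≡8 → i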